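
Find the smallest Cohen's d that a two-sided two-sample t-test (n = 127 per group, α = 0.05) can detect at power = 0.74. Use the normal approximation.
d ≈ 0.33

Minimum detectable effect (two-sample t-test, normal approximation):
d = (z_{α/2} + z_β) / √(n/2)
d = (1.960 + 0.643) / √(127/2)
d = 2.603 / 7.969
d ≈ 0.33

By Cohen's convention (0.2 small / 0.5 medium / 0.8 large): small effect.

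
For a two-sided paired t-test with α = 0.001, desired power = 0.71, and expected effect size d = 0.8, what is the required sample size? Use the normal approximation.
n = 24 pairs

Sample size formula (paired t-test, normal approximation):
n = ((z_{α/2} + z_β) / d)²

z_{α/2} = 3.291 (for α = 0.001, two-sided)
z_β = 0.553 (for power = 0.71)
d = 0.8

n = ((3.291 + 0.553) / 0.8)²
n = (4.805)²
n ≈ 23.09
Round up to the next whole number: n = 24 pairs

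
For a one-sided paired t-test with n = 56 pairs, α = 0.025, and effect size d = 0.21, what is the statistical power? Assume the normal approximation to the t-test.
Power ≈ 0.35

Power calculation (paired t-test, normal approximation):
z_β = d · √n - z_α
z_β = 0.21 · √56 - 1.960
z_β = 0.21 · 7.483 - 1.960
z_β = -0.388

Power = Φ(z_β) = Φ(-0.388) ≈ 0.349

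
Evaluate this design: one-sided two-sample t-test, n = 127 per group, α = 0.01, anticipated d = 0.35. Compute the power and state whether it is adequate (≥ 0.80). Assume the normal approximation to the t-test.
Power ≈ 0.68; the study is underpowered (power < 0.80)

Power calculation (two-sample t-test, normal approximation):
z_β = d · √(n/2) - z_α
z_β = 0.35 · √(127/2) - 2.326
z_β = 0.35 · 7.969 - 2.326
z_β = 0.463

Power = Φ(z_β) = Φ(0.463) ≈ 0.678

Effect size d = 0.35 is small by Cohen's convention (0.2/0.5/0.8).

Threshold: power ≥ 0.80 is conventionally adequate.
Power ≈ 0.68 → the study is underpowered (power < 0.80).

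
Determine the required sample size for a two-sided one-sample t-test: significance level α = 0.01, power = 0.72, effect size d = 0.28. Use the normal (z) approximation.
n = 128

Sample size formula (one-sample t-test, normal approximation):
n = ((z_{α/2} + z_β) / d)²

z_{α/2} = 2.576 (for α = 0.01, two-sided)
z_β = 0.583 (for power = 0.72)
d = 0.28

n = ((2.576 + 0.583) / 0.28)²
n = (11.282)²
n ≈ 127.28
Round up to the next whole number: n = 128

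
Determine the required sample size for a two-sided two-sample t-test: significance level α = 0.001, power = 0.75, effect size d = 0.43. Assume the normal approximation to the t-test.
n = 171 per group

Sample size formula (two-sample t-test, normal approximation):
n = 2 · ((z_{α/2} + z_β) / d)²

z_{α/2} = 3.291 (for α = 0.001, two-sided)
z_β = 0.674 (for power = 0.75)
d = 0.43

n = 2 · ((3.291 + 0.674) / 0.43)²
n = 2 · (9.221)²
n ≈ 170.05
Round up to the next whole number: n = 171 per group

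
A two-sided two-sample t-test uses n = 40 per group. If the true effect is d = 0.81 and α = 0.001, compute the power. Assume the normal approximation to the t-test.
Power ≈ 0.63

Power calculation (two-sample t-test, normal approximation):
z_β = d · √(n/2) - z_{α/2}
z_β = 0.81 · √(40/2) - 3.291
z_β = 0.81 · 4.472 - 3.291
z_β = 0.332

Power = Φ(z_β) = Φ(0.332) ≈ 0.630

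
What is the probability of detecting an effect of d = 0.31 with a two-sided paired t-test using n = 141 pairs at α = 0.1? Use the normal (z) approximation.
Power ≈ 0.98

Power calculation (paired t-test, normal approximation):
z_β = d · √n - z_{α/2}
z_β = 0.31 · √141 - 1.645
z_β = 0.31 · 11.874 - 1.645
z_β = 2.036

Power = Φ(z_β) = Φ(2.036) ≈ 0.979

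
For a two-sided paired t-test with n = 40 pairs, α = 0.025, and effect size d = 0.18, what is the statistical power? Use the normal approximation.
Power ≈ 0.14

Power calculation (paired t-test, normal approximation):
z_β = d · √n - z_{α/2}
z_β = 0.18 · √40 - 2.241
z_β = 0.18 · 6.325 - 2.241
z_β = -1.103

Power = Φ(z_β) = Φ(-1.103) ≈ 0.135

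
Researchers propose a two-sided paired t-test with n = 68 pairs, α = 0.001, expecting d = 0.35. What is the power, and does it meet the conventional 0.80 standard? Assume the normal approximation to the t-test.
Power ≈ 0.34; the study is underpowered (power < 0.80)

Power calculation (paired t-test, normal approximation):
z_β = d · √n - z_{α/2}
z_β = 0.35 · √68 - 3.291
z_β = 0.35 · 8.246 - 3.291
z_β = -0.404

Power = Φ(z_β) = Φ(-0.404) ≈ 0.343

Effect size d = 0.35 is small by Cohen's convention (0.2/0.5/0.8).

Threshold: power ≥ 0.80 is conventionally adequate.
Power ≈ 0.34 → the study is underpowered (power < 0.80).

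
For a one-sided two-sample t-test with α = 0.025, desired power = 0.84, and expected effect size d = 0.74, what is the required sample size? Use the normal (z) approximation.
n = 32 per group

Sample size formula (two-sample t-test, normal approximation):
n = 2 · ((z_α + z_β) / d)²

z_α = 1.960 (for α = 0.025, one-sided)
z_β = 0.994 (for power = 0.84)
d = 0.74

n = 2 · ((1.960 + 0.994) / 0.74)²
n = 2 · (3.992)²
n ≈ 31.87
Round up to the next whole number: n = 32 per group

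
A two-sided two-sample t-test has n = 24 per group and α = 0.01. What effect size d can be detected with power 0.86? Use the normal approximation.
d ≈ 1.06

Minimum detectable effect (two-sample t-test, normal approximation):
d = (z_{α/2} + z_β) / √(n/2)
d = (2.576 + 1.080) / √(24/2)
d = 3.656 / 3.464
d ≈ 1.06

By Cohen's convention (0.2 small / 0.5 medium / 0.8 large): large effect.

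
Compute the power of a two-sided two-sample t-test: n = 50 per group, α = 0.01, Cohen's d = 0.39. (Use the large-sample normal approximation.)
Power ≈ 0.27

Power calculation (two-sample t-test, normal approximation):
z_β = d · √(n/2) - z_{α/2}
z_β = 0.39 · √(50/2) - 2.576
z_β = 0.39 · 5.000 - 2.576
z_β = -0.626

Power = Φ(z_β) = Φ(-0.626) ≈ 0.266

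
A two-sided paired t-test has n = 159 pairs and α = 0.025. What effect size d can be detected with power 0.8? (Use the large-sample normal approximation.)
d ≈ 0.24

Minimum detectable effect (paired t-test, normal approximation):
d = (z_{α/2} + z_β) / √n
d = (2.241 + 0.842) / √159
d = 3.083 / 12.610
d ≈ 0.24

By Cohen's convention (0.2 small / 0.5 medium / 0.8 large): small effect.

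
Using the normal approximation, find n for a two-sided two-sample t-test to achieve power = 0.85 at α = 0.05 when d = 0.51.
n = 70 per group

Sample size formula (two-sample t-test, normal approximation):
n = 2 · ((z_{α/2} + z_β) / d)²

z_{α/2} = 1.960 (for α = 0.05, two-sided)
z_β = 1.036 (for power = 0.85)
d = 0.51

n = 2 · ((1.960 + 1.036) / 0.51)²
n = 2 · (5.875)²
n ≈ 69.03
Round up to the next whole number: n = 70 per group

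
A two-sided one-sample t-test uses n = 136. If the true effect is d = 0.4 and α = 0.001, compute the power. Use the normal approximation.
Power ≈ 0.92

Power calculation (one-sample t-test, normal approximation):
z_β = d · √n - z_{α/2}
z_β = 0.4 · √136 - 3.291
z_β = 0.4 · 11.662 - 3.291
z_β = 1.374

Power = Φ(z_β) = Φ(1.374) ≈ 0.915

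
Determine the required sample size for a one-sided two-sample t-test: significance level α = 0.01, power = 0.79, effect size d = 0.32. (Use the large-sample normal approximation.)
n = 192 per group

Sample size formula (two-sample t-test, normal approximation):
n = 2 · ((z_α + z_β) / d)²

z_α = 2.326 (for α = 0.01, one-sided)
z_β = 0.806 (for power = 0.79)
d = 0.32

n = 2 · ((2.326 + 0.806) / 0.32)²
n = 2 · (9.788)²
n ≈ 191.61
Round up to the next whole number: n = 192 per group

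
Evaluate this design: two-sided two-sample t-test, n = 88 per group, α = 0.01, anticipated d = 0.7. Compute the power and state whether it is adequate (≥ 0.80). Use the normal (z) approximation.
Power ≈ 0.98; the study is adequately powered (power ≥ 0.80)

Power calculation (two-sample t-test, normal approximation):
z_β = d · √(n/2) - z_{α/2}
z_β = 0.7 · √(88/2) - 2.576
z_β = 0.7 · 6.633 - 2.576
z_β = 2.067

Power = Φ(z_β) = Φ(2.067) ≈ 0.981

Effect size d = 0.7 is medium by Cohen's convention (0.2/0.5/0.8).

Threshold: power ≥ 0.80 is conventionally adequate.
Power ≈ 0.98 → the study is adequately powered (power ≥ 0.80).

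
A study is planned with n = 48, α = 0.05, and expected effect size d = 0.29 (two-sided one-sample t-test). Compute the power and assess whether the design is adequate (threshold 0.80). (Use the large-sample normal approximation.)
Power ≈ 0.52; the study is underpowered (power < 0.80)

Power calculation (one-sample t-test, normal approximation):
z_β = d · √n - z_{α/2}
z_β = 0.29 · √48 - 1.960
z_β = 0.29 · 6.928 - 1.960
z_β = 0.049

Power = Φ(z_β) = Φ(0.049) ≈ 0.520

Effect size d = 0.29 is small by Cohen's convention (0.2/0.5/0.8).

Threshold: power ≥ 0.80 is conventionally adequate.
Power ≈ 0.52 → the study is underpowered (power < 0.80).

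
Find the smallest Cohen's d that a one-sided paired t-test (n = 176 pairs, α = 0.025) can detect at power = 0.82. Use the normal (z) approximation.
d ≈ 0.22

Minimum detectable effect (paired t-test, normal approximation):
d = (z_α + z_β) / √n
d = (1.960 + 0.915) / √176
d = 2.875 / 13.266
d ≈ 0.22

By Cohen's convention (0.2 small / 0.5 medium / 0.8 large): small effect.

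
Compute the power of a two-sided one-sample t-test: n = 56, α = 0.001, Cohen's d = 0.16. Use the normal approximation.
Power ≈ 0.02

Power calculation (one-sample t-test, normal approximation):
z_β = d · √n - z_{α/2}
z_β = 0.16 · √56 - 3.291
z_β = 0.16 · 7.483 - 3.291
z_β = -2.093

Power = Φ(z_β) = Φ(-2.093) ≈ 0.018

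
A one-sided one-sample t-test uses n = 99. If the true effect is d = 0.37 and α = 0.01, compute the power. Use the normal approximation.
Power ≈ 0.91

Power calculation (one-sample t-test, normal approximation):
z_β = d · √n - z_α
z_β = 0.37 · √99 - 2.326
z_β = 0.37 · 9.950 - 2.326
z_β = 1.355

Power = Φ(z_β) = Φ(1.355) ≈ 0.912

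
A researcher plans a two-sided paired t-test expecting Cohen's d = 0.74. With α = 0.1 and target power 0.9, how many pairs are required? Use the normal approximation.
n = 16 pairs

Sample size formula (paired t-test, normal approximation):
n = ((z_{α/2} + z_β) / d)²

z_{α/2} = 1.645 (for α = 0.1, two-sided)
z_β = 1.282 (for power = 0.9)
d = 0.74

n = ((1.645 + 1.282) / 0.74)²
n = (3.955)²
n ≈ 15.64
Round up to the next whole number: n = 16 pairs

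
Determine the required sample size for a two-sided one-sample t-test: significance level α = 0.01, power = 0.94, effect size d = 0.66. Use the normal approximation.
n = 40

Sample size formula (one-sample t-test, normal approximation):
n = ((z_{α/2} + z_β) / d)²

z_{α/2} = 2.576 (for α = 0.01, two-sided)
z_β = 1.555 (for power = 0.94)
d = 0.66

n = ((2.576 + 1.555) / 0.66)²
n = (6.259)²
n ≈ 39.18
Round up to the next whole number: n = 40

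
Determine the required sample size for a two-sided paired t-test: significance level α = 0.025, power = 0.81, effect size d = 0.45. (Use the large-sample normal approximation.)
n = 49 pairs

Sample size formula (paired t-test, normal approximation):
n = ((z_{α/2} + z_β) / d)²

z_{α/2} = 2.241 (for α = 0.025, two-sided)
z_β = 0.878 (for power = 0.81)
d = 0.45

n = ((2.241 + 0.878) / 0.45)²
n = (6.931)²
n ≈ 48.04
Round up to the next whole number: n = 49 pairs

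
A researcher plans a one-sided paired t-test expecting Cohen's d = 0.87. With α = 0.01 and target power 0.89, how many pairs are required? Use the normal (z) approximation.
n = 17 pairs

Sample size formula (paired t-test, normal approximation):
n = ((z_α + z_β) / d)²

z_α = 2.326 (for α = 0.01, one-sided)
z_β = 1.227 (for power = 0.89)
d = 0.87

n = ((2.326 + 1.227) / 0.87)²
n = (4.084)²
n ≈ 16.68
Round up to the next whole number: n = 17 pairs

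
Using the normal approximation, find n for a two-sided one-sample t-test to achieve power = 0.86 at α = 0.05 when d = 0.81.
n = 15

Sample size formula (one-sample t-test, normal approximation):
n = ((z_{α/2} + z_β) / d)²

z_{α/2} = 1.960 (for α = 0.05, two-sided)
z_β = 1.080 (for power = 0.86)
d = 0.81

n = ((1.960 + 1.080) / 0.81)²
n = (3.753)²
n ≈ 14.09
Round up to the next whole number: n = 15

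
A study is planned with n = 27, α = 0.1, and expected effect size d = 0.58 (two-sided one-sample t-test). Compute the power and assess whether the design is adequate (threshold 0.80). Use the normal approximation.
Power ≈ 0.91; the study is adequately powered (power ≥ 0.80)

Power calculation (one-sample t-test, normal approximation):
z_β = d · √n - z_{α/2}
z_β = 0.58 · √27 - 1.645
z_β = 0.58 · 5.196 - 1.645
z_β = 1.369

Power = Φ(z_β) = Φ(1.369) ≈ 0.914

Effect size d = 0.58 is medium by Cohen's convention (0.2/0.5/0.8).

Threshold: power ≥ 0.80 is conventionally adequate.
Power ≈ 0.91 → the study is adequately powered (power ≥ 0.80).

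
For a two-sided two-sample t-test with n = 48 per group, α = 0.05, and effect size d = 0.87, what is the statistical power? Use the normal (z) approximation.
Power ≈ 0.99

Power calculation (two-sample t-test, normal approximation):
z_β = d · √(n/2) - z_{α/2}
z_β = 0.87 · √(48/2) - 1.960
z_β = 0.87 · 4.899 - 1.960
z_β = 2.302

Power = Φ(z_β) = Φ(2.302) ≈ 0.989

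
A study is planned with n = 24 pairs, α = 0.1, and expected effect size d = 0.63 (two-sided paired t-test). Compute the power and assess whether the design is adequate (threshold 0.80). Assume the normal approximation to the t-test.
Power ≈ 0.93; the study is adequately powered (power ≥ 0.80)

Power calculation (paired t-test, normal approximation):
z_β = d · √n - z_{α/2}
z_β = 0.63 · √24 - 1.645
z_β = 0.63 · 4.899 - 1.645
z_β = 1.442

Power = Φ(z_β) = Φ(1.442) ≈ 0.925

Effect size d = 0.63 is medium by Cohen's convention (0.2/0.5/0.8).

Threshold: power ≥ 0.80 is conventionally adequate.
Power ≈ 0.93 → the study is adequately powered (power ≥ 0.80).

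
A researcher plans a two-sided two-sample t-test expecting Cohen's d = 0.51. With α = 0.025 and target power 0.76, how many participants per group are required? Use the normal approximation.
n = 67 per group

Sample size formula (two-sample t-test, normal approximation):
n = 2 · ((z_{α/2} + z_β) / d)²

z_{α/2} = 2.241 (for α = 0.025, two-sided)
z_β = 0.706 (for power = 0.76)
d = 0.51

n = 2 · ((2.241 + 0.706) / 0.51)²
n = 2 · (5.778)²
n ≈ 66.77
Round up to the next whole number: n = 67 per group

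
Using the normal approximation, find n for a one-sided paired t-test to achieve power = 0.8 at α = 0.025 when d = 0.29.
n = 94 pairs

Sample size formula (paired t-test, normal approximation):
n = ((z_α + z_β) / d)²

z_α = 1.960 (for α = 0.025, one-sided)
z_β = 0.842 (for power = 0.8)
d = 0.29

n = ((1.960 + 0.842) / 0.29)²
n = (9.662)²
n ≈ 93.35
Round up to the next whole number: n = 94 pairs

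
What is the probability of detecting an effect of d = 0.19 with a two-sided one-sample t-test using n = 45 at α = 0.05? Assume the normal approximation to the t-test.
Power ≈ 0.25

Power calculation (one-sample t-test, normal approximation):
z_β = d · √n - z_{α/2}
z_β = 0.19 · √45 - 1.960
z_β = 0.19 · 6.708 - 1.960
z_β = -0.685

Power = Φ(z_β) = Φ(-0.685) ≈ 0.247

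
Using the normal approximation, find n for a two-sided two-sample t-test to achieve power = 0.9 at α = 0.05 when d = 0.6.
n = 59 per group

Sample size formula (two-sample t-test, normal approximation):
n = 2 · ((z_{α/2} + z_β) / d)²

z_{α/2} = 1.960 (for α = 0.05, two-sided)
z_β = 1.282 (for power = 0.9)
d = 0.6

n = 2 · ((1.960 + 1.282) / 0.6)²
n = 2 · (5.403)²
n ≈ 58.38
Round up to the next whole number: n = 59 per group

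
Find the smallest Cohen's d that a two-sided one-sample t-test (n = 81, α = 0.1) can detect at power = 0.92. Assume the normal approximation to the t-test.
d ≈ 0.34

Minimum detectable effect (one-sample t-test, normal approximation):
d = (z_{α/2} + z_β) / √n
d = (1.645 + 1.405) / √81
d = 3.050 / 9.000
d ≈ 0.34

By Cohen's convention (0.2 small / 0.5 medium / 0.8 large): small effect.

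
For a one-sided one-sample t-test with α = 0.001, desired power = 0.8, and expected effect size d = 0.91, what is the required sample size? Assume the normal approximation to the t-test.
n = 19

Sample size formula (one-sample t-test, normal approximation):
n = ((z_α + z_β) / d)²

z_α = 3.090 (for α = 0.001, one-sided)
z_β = 0.842 (for power = 0.8)
d = 0.91

n = ((3.090 + 0.842) / 0.91)²
n = (4.321)²
n ≈ 18.67
Round up to the next whole number: n = 19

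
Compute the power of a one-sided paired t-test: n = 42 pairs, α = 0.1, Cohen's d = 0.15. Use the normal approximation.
Power ≈ 0.38

Power calculation (paired t-test, normal approximation):
z_β = d · √n - z_α
z_β = 0.15 · √42 - 1.282
z_β = 0.15 · 6.481 - 1.282
z_β = -0.309

Power = Φ(z_β) = Φ(-0.309) ≈ 0.378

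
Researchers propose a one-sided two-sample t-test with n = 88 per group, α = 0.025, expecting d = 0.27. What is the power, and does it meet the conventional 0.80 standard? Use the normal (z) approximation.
Power ≈ 0.43; the study is underpowered (power < 0.80)

Power calculation (two-sample t-test, normal approximation):
z_β = d · √(n/2) - z_α
z_β = 0.27 · √(88/2) - 1.960
z_β = 0.27 · 6.633 - 1.960
z_β = -0.169

Power = Φ(z_β) = Φ(-0.169) ≈ 0.433

Effect size d = 0.27 is small by Cohen's convention (0.2/0.5/0.8).

Threshold: power ≥ 0.80 is conventionally adequate.
Power ≈ 0.43 → the study is underpowered (power < 0.80).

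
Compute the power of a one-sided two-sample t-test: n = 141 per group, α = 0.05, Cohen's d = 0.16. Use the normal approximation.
Power ≈ 0.38

Power calculation (two-sample t-test, normal approximation):
z_β = d · √(n/2) - z_α
z_β = 0.16 · √(141/2) - 1.645
z_β = 0.16 · 8.396 - 1.645
z_β = -0.301

Power = Φ(z_β) = Φ(-0.301) ≈ 0.382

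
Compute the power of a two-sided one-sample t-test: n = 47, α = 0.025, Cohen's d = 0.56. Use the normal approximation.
Power ≈ 0.94

Power calculation (one-sample t-test, normal approximation):
z_β = d · √n - z_{α/2}
z_β = 0.56 · √47 - 2.241
z_β = 0.56 · 6.856 - 2.241
z_β = 1.598

Power = Φ(z_β) = Φ(1.598) ≈ 0.945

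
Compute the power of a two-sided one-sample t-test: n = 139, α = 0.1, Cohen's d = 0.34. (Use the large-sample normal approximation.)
Power ≈ 0.99

Power calculation (one-sample t-test, normal approximation):
z_β = d · √n - z_{α/2}
z_β = 0.34 · √139 - 1.645
z_β = 0.34 · 11.790 - 1.645
z_β = 2.364

Power = Φ(z_β) = Φ(2.364) ≈ 0.991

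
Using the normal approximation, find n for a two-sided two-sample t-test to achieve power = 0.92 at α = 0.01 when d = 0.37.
n = 232 per group

Sample size formula (two-sample t-test, normal approximation):
n = 2 · ((z_{α/2} + z_β) / d)²

z_{α/2} = 2.576 (for α = 0.01, two-sided)
z_β = 1.405 (for power = 0.92)
d = 0.37

n = 2 · ((2.576 + 1.405) / 0.37)²
n = 2 · (10.759)²
n ≈ 231.51
Round up to the next whole number: n = 232 per group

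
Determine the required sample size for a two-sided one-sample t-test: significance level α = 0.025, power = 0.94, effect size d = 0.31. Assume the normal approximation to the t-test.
n = 150

Sample size formula (one-sample t-test, normal approximation):
n = ((z_{α/2} + z_β) / d)²

z_{α/2} = 2.241 (for α = 0.025, two-sided)
z_β = 1.555 (for power = 0.94)
d = 0.31

n = ((2.241 + 1.555) / 0.31)²
n = (12.245)²
n ≈ 149.94
Round up to the next whole number: n = 150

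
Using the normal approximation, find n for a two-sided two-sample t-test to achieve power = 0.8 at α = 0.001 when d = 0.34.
n = 296 per group

Sample size formula (two-sample t-test, normal approximation):
n = 2 · ((z_{α/2} + z_β) / d)²

z_{α/2} = 3.291 (for α = 0.001, two-sided)
z_β = 0.842 (for power = 0.8)
d = 0.34

n = 2 · ((3.291 + 0.842) / 0.34)²
n = 2 · (12.156)²
n ≈ 295.54
Round up to the next whole number: n = 296 per group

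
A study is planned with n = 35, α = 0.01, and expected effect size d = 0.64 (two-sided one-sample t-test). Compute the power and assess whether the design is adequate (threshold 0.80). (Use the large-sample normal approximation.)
Power ≈ 0.89; the study is adequately powered (power ≥ 0.80)

Power calculation (one-sample t-test, normal approximation):
z_β = d · √n - z_{α/2}
z_β = 0.64 · √35 - 2.576
z_β = 0.64 · 5.916 - 2.576
z_β = 1.210

Power = Φ(z_β) = Φ(1.210) ≈ 0.887

Effect size d = 0.64 is medium by Cohen's convention (0.2/0.5/0.8).

Threshold: power ≥ 0.80 is conventionally adequate.
Power ≈ 0.89 → the study is adequately powered (power ≥ 0.80).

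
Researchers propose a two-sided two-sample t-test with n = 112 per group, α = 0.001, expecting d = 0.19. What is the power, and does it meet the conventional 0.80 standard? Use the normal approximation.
Power ≈ 0.03; the study is underpowered (power < 0.80)

Power calculation (two-sample t-test, normal approximation):
z_β = d · √(n/2) - z_{α/2}
z_β = 0.19 · √(112/2) - 3.291
z_β = 0.19 · 7.483 - 3.291
z_β = -1.869

Power = Φ(z_β) = Φ(-1.869) ≈ 0.031

Effect size d = 0.19 is very small by Cohen's convention (0.2/0.5/0.8).

Threshold: power ≥ 0.80 is conventionally adequate.
Power ≈ 0.03 → the study is underpowered (power < 0.80).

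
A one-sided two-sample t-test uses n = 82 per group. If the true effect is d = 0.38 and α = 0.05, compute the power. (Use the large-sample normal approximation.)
Power ≈ 0.78

Power calculation (two-sample t-test, normal approximation):
z_β = d · √(n/2) - z_α
z_β = 0.38 · √(82/2) - 1.645
z_β = 0.38 · 6.403 - 1.645
z_β = 0.788

Power = Φ(z_β) = Φ(0.788) ≈ 0.785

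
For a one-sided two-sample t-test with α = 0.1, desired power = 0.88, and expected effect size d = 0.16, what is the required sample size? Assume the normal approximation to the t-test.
n = 472 per group

Sample size formula (two-sample t-test, normal approximation):
n = 2 · ((z_α + z_β) / d)²

z_α = 1.282 (for α = 0.1, one-sided)
z_β = 1.175 (for power = 0.88)
d = 0.16

n = 2 · ((1.282 + 1.175) / 0.16)²
n = 2 · (15.356)²
n ≈ 471.61
Round up to the next whole number: n = 472 per group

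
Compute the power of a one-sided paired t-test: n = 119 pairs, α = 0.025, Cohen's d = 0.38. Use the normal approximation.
Power ≈ 0.99

Power calculation (paired t-test, normal approximation):
z_β = d · √n - z_α
z_β = 0.38 · √119 - 1.960
z_β = 0.38 · 10.909 - 1.960
z_β = 2.185

Power = Φ(z_β) = Φ(2.185) ≈ 0.986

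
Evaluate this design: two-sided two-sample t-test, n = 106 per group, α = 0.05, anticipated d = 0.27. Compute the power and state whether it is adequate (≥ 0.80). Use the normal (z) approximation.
Power ≈ 0.50; the study is underpowered (power < 0.80)

Power calculation (two-sample t-test, normal approximation):
z_β = d · √(n/2) - z_{α/2}
z_β = 0.27 · √(106/2) - 1.960
z_β = 0.27 · 7.280 - 1.960
z_β = 0.006

Power = Φ(z_β) = Φ(0.006) ≈ 0.502

Effect size d = 0.27 is small by Cohen's convention (0.2/0.5/0.8).

Threshold: power ≥ 0.80 is conventionally adequate.
Power ≈ 0.50 → the study is underpowered (power < 0.80).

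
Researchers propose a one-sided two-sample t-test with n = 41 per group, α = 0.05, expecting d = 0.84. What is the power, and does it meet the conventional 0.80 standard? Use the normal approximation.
Power ≈ 0.98; the study is adequately powered (power ≥ 0.80)

Power calculation (two-sample t-test, normal approximation):
z_β = d · √(n/2) - z_α
z_β = 0.84 · √(41/2) - 1.645
z_β = 0.84 · 4.528 - 1.645
z_β = 2.158

Power = Φ(z_β) = Φ(2.158) ≈ 0.985

Effect size d = 0.84 is large by Cohen's convention (0.2/0.5/0.8).

Threshold: power ≥ 0.80 is conventionally adequate.
Power ≈ 0.98 → the study is adequately powered (power ≥ 0.80).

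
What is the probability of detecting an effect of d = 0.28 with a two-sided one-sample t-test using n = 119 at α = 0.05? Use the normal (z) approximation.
Power ≈ 0.86

Power calculation (one-sample t-test, normal approximation):
z_β = d · √n - z_{α/2}
z_β = 0.28 · √119 - 1.960
z_β = 0.28 · 10.909 - 1.960
z_β = 1.094

Power = Φ(z_β) = Φ(1.094) ≈ 0.863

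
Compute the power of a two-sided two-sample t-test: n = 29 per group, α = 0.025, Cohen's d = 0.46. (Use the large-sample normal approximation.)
Power ≈ 0.31

Power calculation (two-sample t-test, normal approximation):
z_β = d · √(n/2) - z_{α/2}
z_β = 0.46 · √(29/2) - 2.241
z_β = 0.46 · 3.808 - 2.241
z_β = -0.490

Power = Φ(z_β) = Φ(-0.490) ≈ 0.312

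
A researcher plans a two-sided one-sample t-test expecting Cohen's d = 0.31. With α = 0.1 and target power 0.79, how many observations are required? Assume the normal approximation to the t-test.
n = 63

Sample size formula (one-sample t-test, normal approximation):
n = ((z_{α/2} + z_β) / d)²

z_{α/2} = 1.645 (for α = 0.1, two-sided)
z_β = 0.806 (for power = 0.79)
d = 0.31

n = ((1.645 + 0.806) / 0.31)²
n = (7.906)²
n ≈ 62.50
Round up to the next whole number: n = 63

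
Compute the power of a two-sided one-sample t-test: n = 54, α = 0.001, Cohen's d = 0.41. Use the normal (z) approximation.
Power ≈ 0.39

Power calculation (one-sample t-test, normal approximation):
z_β = d · √n - z_{α/2}
z_β = 0.41 · √54 - 3.291
z_β = 0.41 · 7.348 - 3.291
z_β = -0.278

Power = Φ(z_β) = Φ(-0.278) ≈ 0.391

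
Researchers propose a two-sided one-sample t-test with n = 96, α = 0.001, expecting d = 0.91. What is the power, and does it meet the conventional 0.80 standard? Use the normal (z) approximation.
Power ≈ 1.00; the study is adequately powered (power ≥ 0.80)

Power calculation (one-sample t-test, normal approximation):
z_β = d · √n - z_{α/2}
z_β = 0.91 · √96 - 3.291
z_β = 0.91 · 9.798 - 3.291
z_β = 5.626

Power = Φ(z_β) = Φ(5.626) ≈ 1.000

Effect size d = 0.91 is large by Cohen's convention (0.2/0.5/0.8).

Threshold: power ≥ 0.80 is conventionally adequate.
Power ≈ 1.00 → the study is adequately powered (power ≥ 0.80).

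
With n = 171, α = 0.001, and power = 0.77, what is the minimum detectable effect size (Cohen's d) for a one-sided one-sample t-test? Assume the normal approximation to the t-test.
d ≈ 0.29

Minimum detectable effect (one-sample t-test, normal approximation):
d = (z_α + z_β) / √n
d = (3.090 + 0.739) / √171
d = 3.829 / 13.077
d ≈ 0.29

By Cohen's convention (0.2 small / 0.5 medium / 0.8 large): small effect.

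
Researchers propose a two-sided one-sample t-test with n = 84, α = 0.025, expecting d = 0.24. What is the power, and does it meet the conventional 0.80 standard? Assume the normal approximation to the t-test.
Power ≈ 0.48; the study is underpowered (power < 0.80)

Power calculation (one-sample t-test, normal approximation):
z_β = d · √n - z_{α/2}
z_β = 0.24 · √84 - 2.241
z_β = 0.24 · 9.165 - 2.241
z_β = -0.042

Power = Φ(z_β) = Φ(-0.042) ≈ 0.483

Effect size d = 0.24 is small by Cohen's convention (0.2/0.5/0.8).

Threshold: power ≥ 0.80 is conventionally adequate.
Power ≈ 0.48 → the study is underpowered (power < 0.80).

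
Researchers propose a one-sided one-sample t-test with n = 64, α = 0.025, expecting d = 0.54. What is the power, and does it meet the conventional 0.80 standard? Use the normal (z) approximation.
Power ≈ 0.99; the study is adequately powered (power ≥ 0.80)

Power calculation (one-sample t-test, normal approximation):
z_β = d · √n - z_α
z_β = 0.54 · √64 - 1.960
z_β = 0.54 · 8.000 - 1.960
z_β = 2.360

Power = Φ(z_β) = Φ(2.360) ≈ 0.991

Effect size d = 0.54 is medium by Cohen's convention (0.2/0.5/0.8).

Threshold: power ≥ 0.80 is conventionally adequate.
Power ≈ 0.99 → the study is adequately powered (power ≥ 0.80).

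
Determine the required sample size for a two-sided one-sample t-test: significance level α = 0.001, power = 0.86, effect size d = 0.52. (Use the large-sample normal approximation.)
n = 71

Sample size formula (one-sample t-test, normal approximation):
n = ((z_{α/2} + z_β) / d)²

z_{α/2} = 3.291 (for α = 0.001, two-sided)
z_β = 1.080 (for power = 0.86)
d = 0.52

n = ((3.291 + 1.080) / 0.52)²
n = (8.406)²
n ≈ 70.66
Round up to the next whole number: n = 71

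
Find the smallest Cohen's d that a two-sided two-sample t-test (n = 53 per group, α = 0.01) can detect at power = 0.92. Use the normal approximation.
d ≈ 0.77

Minimum detectable effect (two-sample t-test, normal approximation):
d = (z_{α/2} + z_β) / √(n/2)
d = (2.576 + 1.405) / √(53/2)
d = 3.981 / 5.148
d ≈ 0.77

By Cohen's convention (0.2 small / 0.5 medium / 0.8 large): medium effect.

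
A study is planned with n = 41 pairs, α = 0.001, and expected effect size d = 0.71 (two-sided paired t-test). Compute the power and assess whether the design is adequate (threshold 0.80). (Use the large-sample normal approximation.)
Power ≈ 0.90; the study is adequately powered (power ≥ 0.80)

Power calculation (paired t-test, normal approximation):
z_β = d · √n - z_{α/2}
z_β = 0.71 · √41 - 3.291
z_β = 0.71 · 6.403 - 3.291
z_β = 1.256

Power = Φ(z_β) = Φ(1.256) ≈ 0.895

Effect size d = 0.71 is medium by Cohen's convention (0.2/0.5/0.8).

Threshold: power ≥ 0.80 is conventionally adequate.
Power ≈ 0.90 → the study is adequately powered (power ≥ 0.80).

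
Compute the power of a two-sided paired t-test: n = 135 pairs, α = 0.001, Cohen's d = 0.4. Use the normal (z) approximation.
Power ≈ 0.91

Power calculation (paired t-test, normal approximation):
z_β = d · √n - z_{α/2}
z_β = 0.4 · √135 - 3.291
z_β = 0.4 · 11.619 - 3.291
z_β = 1.357

Power = Φ(z_β) = Φ(1.357) ≈ 0.913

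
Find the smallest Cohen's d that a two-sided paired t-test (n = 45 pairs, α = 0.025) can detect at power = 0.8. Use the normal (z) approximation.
d ≈ 0.46

Minimum detectable effect (paired t-test, normal approximation):
d = (z_{α/2} + z_β) / √n
d = (2.241 + 0.842) / √45
d = 3.083 / 6.708
d ≈ 0.46

By Cohen's convention (0.2 small / 0.5 medium / 0.8 large): small effect.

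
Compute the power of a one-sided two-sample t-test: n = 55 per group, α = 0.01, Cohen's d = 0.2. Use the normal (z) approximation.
Power ≈ 0.10

Power calculation (two-sample t-test, normal approximation):
z_β = d · √(n/2) - z_α
z_β = 0.2 · √(55/2) - 2.326
z_β = 0.2 · 5.244 - 2.326
z_β = -1.278

Power = Φ(z_β) = Φ(-1.278) ≈ 0.101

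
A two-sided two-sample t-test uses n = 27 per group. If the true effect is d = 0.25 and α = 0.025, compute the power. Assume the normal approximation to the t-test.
Power ≈ 0.09

Power calculation (two-sample t-test, normal approximation):
z_β = d · √(n/2) - z_{α/2}
z_β = 0.25 · √(27/2) - 2.241
z_β = 0.25 · 3.674 - 2.241
z_β = -1.323

Power = Φ(z_β) = Φ(-1.323) ≈ 0.093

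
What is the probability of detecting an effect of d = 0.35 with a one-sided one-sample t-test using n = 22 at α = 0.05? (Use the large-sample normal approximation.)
Power ≈ 0.50

Power calculation (one-sample t-test, normal approximation):
z_β = d · √n - z_α
z_β = 0.35 · √22 - 1.645
z_β = 0.35 · 4.690 - 1.645
z_β = -0.003

Power = Φ(z_β) = Φ(-0.003) ≈ 0.499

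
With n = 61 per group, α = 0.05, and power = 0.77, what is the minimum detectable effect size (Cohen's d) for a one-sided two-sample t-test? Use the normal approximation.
d ≈ 0.43

Minimum detectable effect (two-sample t-test, normal approximation):
d = (z_α + z_β) / √(n/2)
d = (1.645 + 0.739) / √(61/2)
d = 2.384 / 5.523
d ≈ 0.43

By Cohen's convention (0.2 small / 0.5 medium / 0.8 large): small effect.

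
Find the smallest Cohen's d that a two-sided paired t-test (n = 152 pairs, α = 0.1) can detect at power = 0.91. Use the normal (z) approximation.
d ≈ 0.24

Minimum detectable effect (paired t-test, normal approximation):
d = (z_{α/2} + z_β) / √n
d = (1.645 + 1.341) / √152
d = 2.986 / 12.329
d ≈ 0.24

By Cohen's convention (0.2 small / 0.5 medium / 0.8 large): small effect.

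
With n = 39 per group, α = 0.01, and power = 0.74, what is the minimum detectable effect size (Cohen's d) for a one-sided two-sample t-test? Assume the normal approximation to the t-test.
d ≈ 0.67

Minimum detectable effect (two-sample t-test, normal approximation):
d = (z_α + z_β) / √(n/2)
d = (2.326 + 0.643) / √(39/2)
d = 2.970 / 4.416
d ≈ 0.67

By Cohen's convention (0.2 small / 0.5 medium / 0.8 large): medium effect.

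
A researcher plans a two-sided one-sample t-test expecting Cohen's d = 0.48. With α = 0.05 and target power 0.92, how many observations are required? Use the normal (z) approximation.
n = 50

Sample size formula (one-sample t-test, normal approximation):
n = ((z_{α/2} + z_β) / d)²

z_{α/2} = 1.960 (for α = 0.05, two-sided)
z_β = 1.405 (for power = 0.92)
d = 0.48

n = ((1.960 + 1.405) / 0.48)²
n = (7.010)²
n ≈ 49.14
Round up to the next whole number: n = 50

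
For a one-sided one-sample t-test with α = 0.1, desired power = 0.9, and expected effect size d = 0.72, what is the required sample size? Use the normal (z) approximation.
n = 13

Sample size formula (one-sample t-test, normal approximation):
n = ((z_α + z_β) / d)²

z_α = 1.282 (for α = 0.1, one-sided)
z_β = 1.282 (for power = 0.9)
d = 0.72

n = ((1.282 + 1.282) / 0.72)²
n = (3.561)²
n ≈ 12.68
Round up to the next whole number: n = 13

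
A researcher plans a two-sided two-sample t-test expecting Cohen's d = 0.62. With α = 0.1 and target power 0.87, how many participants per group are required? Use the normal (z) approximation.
n = 40 per group

Sample size formula (two-sample t-test, normal approximation):
n = 2 · ((z_{α/2} + z_β) / d)²

z_{α/2} = 1.645 (for α = 0.1, two-sided)
z_β = 1.126 (for power = 0.87)
d = 0.62

n = 2 · ((1.645 + 1.126) / 0.62)²
n = 2 · (4.469)²
n ≈ 39.94
Round up to the next whole number: n = 40 per group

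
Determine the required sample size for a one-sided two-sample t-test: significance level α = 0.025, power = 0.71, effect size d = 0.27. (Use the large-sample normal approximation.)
n = 174 per group

Sample size formula (two-sample t-test, normal approximation):
n = 2 · ((z_α + z_β) / d)²

z_α = 1.960 (for α = 0.025, one-sided)
z_β = 0.553 (for power = 0.71)
d = 0.27

n = 2 · ((1.960 + 0.553) / 0.27)²
n = 2 · (9.307)²
n ≈ 173.24
Round up to the next whole number: n = 174 per group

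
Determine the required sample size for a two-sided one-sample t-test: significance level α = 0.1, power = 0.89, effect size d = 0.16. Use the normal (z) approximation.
n = 323

Sample size formula (one-sample t-test, normal approximation):
n = ((z_{α/2} + z_β) / d)²

z_{α/2} = 1.645 (for α = 0.1, two-sided)
z_β = 1.227 (for power = 0.89)
d = 0.16

n = ((1.645 + 1.227) / 0.16)²
n = (17.950)²
n ≈ 322.20
Round up to the next whole number: n = 323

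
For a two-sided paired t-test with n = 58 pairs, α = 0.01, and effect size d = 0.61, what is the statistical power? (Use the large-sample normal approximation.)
Power ≈ 0.98

Power calculation (paired t-test, normal approximation):
z_β = d · √n - z_{α/2}
z_β = 0.61 · √58 - 2.576
z_β = 0.61 · 7.616 - 2.576
z_β = 2.070

Power = Φ(z_β) = Φ(2.070) ≈ 0.981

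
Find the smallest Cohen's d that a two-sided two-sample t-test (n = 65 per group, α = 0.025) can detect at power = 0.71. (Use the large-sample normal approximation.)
d ≈ 0.49

Minimum detectable effect (two-sample t-test, normal approximation):
d = (z_{α/2} + z_β) / √(n/2)
d = (2.241 + 0.553) / √(65/2)
d = 2.795 / 5.701
d ≈ 0.49

By Cohen's convention (0.2 small / 0.5 medium / 0.8 large): small effect.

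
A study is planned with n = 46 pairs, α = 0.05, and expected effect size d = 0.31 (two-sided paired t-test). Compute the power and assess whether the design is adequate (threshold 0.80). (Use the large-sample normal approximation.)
Power ≈ 0.56; the study is underpowered (power < 0.80)

Power calculation (paired t-test, normal approximation):
z_β = d · √n - z_{α/2}
z_β = 0.31 · √46 - 1.960
z_β = 0.31 · 6.782 - 1.960
z_β = 0.143

Power = Φ(z_β) = Φ(0.143) ≈ 0.557

Effect size d = 0.31 is small by Cohen's convention (0.2/0.5/0.8).

Threshold: power ≥ 0.80 is conventionally adequate.
Power ≈ 0.56 → the study is underpowered (power < 0.80).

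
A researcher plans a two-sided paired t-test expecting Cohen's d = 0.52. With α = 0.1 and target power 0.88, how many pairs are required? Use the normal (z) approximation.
n = 30 pairs

Sample size formula (paired t-test, normal approximation):
n = ((z_{α/2} + z_β) / d)²

z_{α/2} = 1.645 (for α = 0.1, two-sided)
z_β = 1.175 (for power = 0.88)
d = 0.52

n = ((1.645 + 1.175) / 0.52)²
n = (5.423)²
n ≈ 29.41
Round up to the next whole number: n = 30 pairs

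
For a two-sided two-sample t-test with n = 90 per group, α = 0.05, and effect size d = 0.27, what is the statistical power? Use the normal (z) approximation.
Power ≈ 0.44

Power calculation (two-sample t-test, normal approximation):
z_β = d · √(n/2) - z_{α/2}
z_β = 0.27 · √(90/2) - 1.960
z_β = 0.27 · 6.708 - 1.960
z_β = -0.149

Power = Φ(z_β) = Φ(-0.149) ≈ 0.441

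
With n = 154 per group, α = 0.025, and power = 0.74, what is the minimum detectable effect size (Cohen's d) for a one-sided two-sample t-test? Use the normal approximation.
d ≈ 0.30

Minimum detectable effect (two-sample t-test, normal approximation):
d = (z_α + z_β) / √(n/2)
d = (1.960 + 0.643) / √(154/2)
d = 2.603 / 8.775
d ≈ 0.30

By Cohen's convention (0.2 small / 0.5 medium / 0.8 large): small effect.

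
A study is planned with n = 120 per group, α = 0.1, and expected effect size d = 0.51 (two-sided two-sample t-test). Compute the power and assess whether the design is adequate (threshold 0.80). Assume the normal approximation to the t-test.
Power ≈ 0.99; the study is adequately powered (power ≥ 0.80)

Power calculation (two-sample t-test, normal approximation):
z_β = d · √(n/2) - z_{α/2}
z_β = 0.51 · √(120/2) - 1.645
z_β = 0.51 · 7.746 - 1.645
z_β = 2.306

Power = Φ(z_β) = Φ(2.306) ≈ 0.989

Effect size d = 0.51 is medium by Cohen's convention (0.2/0.5/0.8).

Threshold: power ≥ 0.80 is conventionally adequate.
Power ≈ 0.99 → the study is adequately powered (power ≥ 0.80).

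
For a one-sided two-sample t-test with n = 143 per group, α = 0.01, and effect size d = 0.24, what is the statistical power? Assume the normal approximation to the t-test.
Power ≈ 0.38

Power calculation (two-sample t-test, normal approximation):
z_β = d · √(n/2) - z_α
z_β = 0.24 · √(143/2) - 2.326
z_β = 0.24 · 8.456 - 2.326
z_β = -0.297

Power = Φ(z_β) = Φ(-0.297) ≈ 0.383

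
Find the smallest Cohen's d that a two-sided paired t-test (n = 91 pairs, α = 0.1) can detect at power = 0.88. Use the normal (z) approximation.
d ≈ 0.30

Minimum detectable effect (paired t-test, normal approximation):
d = (z_{α/2} + z_β) / √n
d = (1.645 + 1.175) / √91
d = 2.820 / 9.539
d ≈ 0.30

By Cohen's convention (0.2 small / 0.5 medium / 0.8 large): small effect.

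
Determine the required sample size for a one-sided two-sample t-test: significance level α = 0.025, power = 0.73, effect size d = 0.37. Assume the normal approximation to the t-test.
n = 97 per group

Sample size formula (two-sample t-test, normal approximation):
n = 2 · ((z_α + z_β) / d)²

z_α = 1.960 (for α = 0.025, one-sided)
z_β = 0.613 (for power = 0.73)
d = 0.37

n = 2 · ((1.960 + 0.613) / 0.37)²
n = 2 · (6.954)²
n ≈ 96.72
Round up to the next whole number: n = 97 per group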